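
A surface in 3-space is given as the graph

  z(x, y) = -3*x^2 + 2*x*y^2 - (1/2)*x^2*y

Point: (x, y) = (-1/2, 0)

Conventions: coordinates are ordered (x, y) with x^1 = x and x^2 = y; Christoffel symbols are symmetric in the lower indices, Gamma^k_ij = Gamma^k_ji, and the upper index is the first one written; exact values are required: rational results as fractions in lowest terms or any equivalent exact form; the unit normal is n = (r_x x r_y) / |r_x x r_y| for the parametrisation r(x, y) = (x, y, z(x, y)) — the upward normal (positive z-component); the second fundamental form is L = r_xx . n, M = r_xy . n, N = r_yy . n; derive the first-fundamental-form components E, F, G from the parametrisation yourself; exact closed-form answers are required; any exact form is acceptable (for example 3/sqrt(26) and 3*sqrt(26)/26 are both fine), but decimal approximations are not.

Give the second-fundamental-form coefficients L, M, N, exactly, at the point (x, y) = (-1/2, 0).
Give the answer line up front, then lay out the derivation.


Answer: L = -48*sqrt(641)/641, M = 4*sqrt(641)/641, N = -16*sqrt(641)/641

z_x = 3, z_y = -1/8, z_xx = -6, z_xy = 1/2, z_yy = -2
E = 10, F = -3/8, G = 65/64; answer radicand W^2 = 641/64
unnormalised second-form numerators: l = -6, m = 1/2, n = -2; L = l/sqrt(641/64), and similarly M = m/sqrt(W^2), N = n/sqrt(W^2)


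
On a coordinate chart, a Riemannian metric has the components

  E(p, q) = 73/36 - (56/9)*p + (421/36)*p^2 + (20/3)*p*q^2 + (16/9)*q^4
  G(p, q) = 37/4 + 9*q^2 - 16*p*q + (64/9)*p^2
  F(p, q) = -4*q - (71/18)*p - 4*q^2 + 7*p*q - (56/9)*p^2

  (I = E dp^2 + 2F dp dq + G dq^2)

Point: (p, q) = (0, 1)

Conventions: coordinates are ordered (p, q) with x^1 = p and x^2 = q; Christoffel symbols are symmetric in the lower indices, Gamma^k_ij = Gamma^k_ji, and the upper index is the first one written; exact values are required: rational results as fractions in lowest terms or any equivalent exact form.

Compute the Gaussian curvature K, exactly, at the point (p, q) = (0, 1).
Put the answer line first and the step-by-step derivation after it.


Answer: K = -793072/616225

E = 137/36, F = -8, G = 73/4, EG - F^2 = 785/144 at the point
E_p = 4/9, E_q = 64/9, F_p = 55/18, F_q = -12, G_p = -16, G_q = 18
E_qq = 64/3, F_pq = 7, G_pp = 128/9
Brioschi: K = (det M1 - det M2) / (EG - F^2)^2 with the standard first/second-derivative matrices M1, M2.
M1 = [[-E_qq/2 + F_pq - G_pp/2, E_p/2, F_p - E_q/2], [F_q - G_p/2, E, F], [G_q/2, F, G]] = [[-97/9, 2/9, -1/2], [-4, 137/36, -8], [9, -8, 73/4]]; det M1 = -74399/1296
M2 = [[0, E_q/2, G_p/2], [E_q/2, E, F], [G_p/2, F, G]] = [[0, 32/9, -8], [32/9, 137/36, -8], [-8, -8, 73/4]]; det M2 = -1552/81
det M1 - det M2 = -49567/1296; K = -49567/1296 / (785/144)^2 = -793072/616225


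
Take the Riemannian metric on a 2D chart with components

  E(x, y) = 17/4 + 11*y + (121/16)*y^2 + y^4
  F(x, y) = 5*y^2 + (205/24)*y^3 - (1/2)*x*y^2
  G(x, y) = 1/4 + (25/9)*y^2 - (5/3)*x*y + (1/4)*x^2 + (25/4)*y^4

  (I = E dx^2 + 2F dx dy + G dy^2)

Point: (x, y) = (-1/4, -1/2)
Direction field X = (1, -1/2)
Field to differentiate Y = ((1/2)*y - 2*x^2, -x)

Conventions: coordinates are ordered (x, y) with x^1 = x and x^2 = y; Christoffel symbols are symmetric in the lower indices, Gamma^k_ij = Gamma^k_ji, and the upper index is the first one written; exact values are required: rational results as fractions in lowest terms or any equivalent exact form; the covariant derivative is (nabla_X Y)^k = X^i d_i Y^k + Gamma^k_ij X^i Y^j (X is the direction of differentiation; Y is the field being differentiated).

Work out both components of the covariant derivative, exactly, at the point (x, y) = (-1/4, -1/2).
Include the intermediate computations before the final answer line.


E = 45/64, F = 41/192, G = 329/288 at the point
E_x = 0, E_y = 47/16, F_x = -1/8, F_y = 41/32, G_x = 17/24, G_y = -395/72
EG - F^2 = 27929/36864;  g^inv = (36864/27929) * [[329/288, -41/192], [-41/192, 45/64]]
first-kind symbols [ij,l] = (1/2)(d_i g_jl + d_j g_il - d_l g_ij): [xx,x] = E_x/2 = 0, [xx,y] = F_x - E_y/2 = -51/32, [xy,x] = E_y/2 = 47/32, [xy,y] = G_x/2 = 17/48, [yy,x] = F_y - G_x/2 = 89/96, [yy,y] = G_y/2 = -395/144
Gamma^x_ij = (G*[ij,x] - F*[ij,y])/(EG - F^2), Gamma^y_ij = (E*[ij,y] - F*[ij,x])/(EG - F^2)
Gamma_xxx = 12546/27929, Gamma_xxy = 59064/27929, Gamma_xyy = 181904/83787, Gamma_yxx = -41310/27929, Gamma_yxy = -2382/27929, Gamma_yyy = -78398/27929
X = (1, -1/2), Y = (-3/8, 1/4) at the point

Answer: (nabla_X Y)^x = 207019/167574, (nabla_X Y)^y = -29441/223432


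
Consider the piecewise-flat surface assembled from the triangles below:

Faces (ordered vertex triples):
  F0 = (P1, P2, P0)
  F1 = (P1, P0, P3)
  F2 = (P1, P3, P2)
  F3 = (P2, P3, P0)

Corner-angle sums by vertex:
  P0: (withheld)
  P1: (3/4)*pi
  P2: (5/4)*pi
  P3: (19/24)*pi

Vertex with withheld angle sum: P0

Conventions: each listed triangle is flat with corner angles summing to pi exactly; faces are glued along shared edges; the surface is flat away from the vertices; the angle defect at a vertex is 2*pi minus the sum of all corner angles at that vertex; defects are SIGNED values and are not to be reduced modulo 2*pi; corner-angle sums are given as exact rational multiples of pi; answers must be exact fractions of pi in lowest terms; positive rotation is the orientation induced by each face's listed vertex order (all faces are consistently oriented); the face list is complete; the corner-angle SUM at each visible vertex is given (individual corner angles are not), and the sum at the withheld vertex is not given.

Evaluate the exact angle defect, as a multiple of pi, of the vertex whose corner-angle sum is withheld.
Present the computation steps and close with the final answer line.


V = 4, E = 6, F = 4; chi = V - E + F = 2
Gauss-Bonnet: total defect = 2*pi*chi = 4*pi; visible defects sum to (77/24)*pi

Answer: defect(P0) = (19/24)*pi


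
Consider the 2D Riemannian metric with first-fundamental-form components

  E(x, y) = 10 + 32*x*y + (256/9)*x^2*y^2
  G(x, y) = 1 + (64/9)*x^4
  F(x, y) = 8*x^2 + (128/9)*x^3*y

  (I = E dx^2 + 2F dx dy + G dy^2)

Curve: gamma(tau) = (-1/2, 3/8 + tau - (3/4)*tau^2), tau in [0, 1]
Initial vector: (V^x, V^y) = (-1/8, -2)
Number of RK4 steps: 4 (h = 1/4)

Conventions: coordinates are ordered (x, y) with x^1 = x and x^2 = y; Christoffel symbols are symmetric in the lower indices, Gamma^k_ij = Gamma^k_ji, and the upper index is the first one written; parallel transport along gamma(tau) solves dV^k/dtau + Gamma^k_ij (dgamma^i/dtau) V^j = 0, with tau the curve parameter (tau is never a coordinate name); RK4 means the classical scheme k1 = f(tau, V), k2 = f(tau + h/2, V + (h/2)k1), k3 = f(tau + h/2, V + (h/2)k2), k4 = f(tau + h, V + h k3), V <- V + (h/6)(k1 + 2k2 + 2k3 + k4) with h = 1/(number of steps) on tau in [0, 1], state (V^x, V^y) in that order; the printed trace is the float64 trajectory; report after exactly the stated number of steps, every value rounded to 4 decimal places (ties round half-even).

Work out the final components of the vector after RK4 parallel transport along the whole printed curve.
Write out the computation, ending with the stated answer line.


gamma'(tau) = (0, 1 - (3/2)*tau); f(tau, V)^k = -Gamma^k_ij(gamma(tau)) gamma'^i(tau) V^j; h = 1/4; intermediate values shown to 6 dp
curve data and Christoffel symbols at the stage parameters:
  tau = 0.000000: gamma = (-0.500000, 0.375000), gamma' = (0.000000, 1.000000); Gamma_xxx = 0.734694, Gamma_xxy = -0.979592, Gamma_xyy = 0.000000, Gamma_yxx = 0.244898, Gamma_yxy = -0.326531, Gamma_yyy = 0.000000
  tau = 0.125000: gamma = (-0.500000, 0.488281), gamma' = (0.000000, 0.812500); Gamma_xxx = 1.021790, Gamma_xxy = -1.046313, Gamma_xyy = 0.000000, Gamma_yxx = 0.401194, Gamma_yxy = -0.410822, Gamma_yyy = 0.000000
  tau = 0.250000: gamma = (-0.500000, 0.578125), gamma' = (0.000000, 0.625000); Gamma_xxx = 1.259115, Gamma_xxy = -1.088965, Gamma_xyy = 0.000000, Gamma_yxx = 0.575596, Gamma_yxy = -0.497812, Gamma_yyy = 0.000000
  tau = 0.375000: gamma = (-0.500000, 0.644531), gamma' = (0.000000, 0.437500); Gamma_xxx = 1.427165, Gamma_xxy = -1.107134, Gamma_xyy = 0.000000, Gamma_yxx = 0.742590, Gamma_yxy = -0.576070, Gamma_yyy = 0.000000
  tau = 0.500000: gamma = (-0.500000, 0.687500), gamma' = (0.000000, 0.250000); Gamma_xxx = 1.524752, Gamma_xxy = -1.108911, Gamma_xyy = 0.000000, Gamma_yxx = 0.871287, Gamma_yxy = -0.633663, Gamma_yyy = 0.000000
  tau = 0.625000: gamma = (-0.500000, 0.707031), gamma' = (0.000000, 0.062500); Gamma_xxx = 1.564315, Gamma_xxy = -1.106256, Gamma_xyy = 0.000000, Gamma_yxx = 0.935665, Gamma_yxy = -0.661686, Gamma_yyy = 0.000000
  tau = 0.750000: gamma = (-0.500000, 0.703125), gamma' = (0.000000, -0.125000); Gamma_xxx = 1.556694, Gamma_xxy = -1.106983, Gamma_xyy = 0.000000, Gamma_yxx = 0.922486, Gamma_yxy = -0.655990, Gamma_yyy = 0.000000
  tau = 0.875000: gamma = (-0.500000, 0.675781), gamma' = (0.000000, -0.312500); Gamma_xxx = 1.499416, Gamma_xxy = -1.109394, Gamma_xyy = 0.000000, Gamma_yxx = 0.834458, Gamma_yxy = -0.617402, Gamma_yyy = 0.000000
  tau = 1.000000: gamma = (-0.500000, 0.625000), gamma' = (0.000000, -0.500000); Gamma_xxx = 1.379310, Gamma_xxy = -1.103448, Gamma_xyy = 0.000000, Gamma_yxx = 0.689655, Gamma_yxy = -0.551724, Gamma_yyy = 0.000000
step 0: V^x = -0.1250, V^y = -2.0000
step 1: k1 = (-0.122449, -0.040816), k2 = (-0.119278, -0.046833), k3 = (-0.118941, -0.046701), k4 = (-0.105313, -0.048143); V <- V + (h/6)(k1 + 2k2 + 2k3 + k4): V^x = -0.1543, V^y = -2.0115
step 2: k1 = (-0.105045, -0.048021), k2 = (-0.081119, -0.042208), k3 = (-0.079670, -0.041454), k4 = (-0.048310, -0.027605); V <- V + (h/6)(k1 + 2k2 + 2k3 + k4): V^x = -0.1741, V^y = -2.0216
step 3: k1 = (-0.048274, -0.027585), k2 = (-0.012457, -0.007451), k3 = (-0.012147, -0.007266), k4 = (0.024515, 0.014528); V <- V + (h/6)(k1 + 2k2 + 2k3 + k4): V^x = -0.1772, V^y = -2.0234
step 4: k1 = (0.024516, 0.014528), k2 = (0.060360, 0.033592), k3 = (0.058807, 0.032727), k4 = (0.089638, 0.044819); V <- V + (h/6)(k1 + 2k2 + 2k3 + k4): V^x = -0.1625, V^y = -2.0154

Answer: V^x = -0.1625, V^y = -2.0154


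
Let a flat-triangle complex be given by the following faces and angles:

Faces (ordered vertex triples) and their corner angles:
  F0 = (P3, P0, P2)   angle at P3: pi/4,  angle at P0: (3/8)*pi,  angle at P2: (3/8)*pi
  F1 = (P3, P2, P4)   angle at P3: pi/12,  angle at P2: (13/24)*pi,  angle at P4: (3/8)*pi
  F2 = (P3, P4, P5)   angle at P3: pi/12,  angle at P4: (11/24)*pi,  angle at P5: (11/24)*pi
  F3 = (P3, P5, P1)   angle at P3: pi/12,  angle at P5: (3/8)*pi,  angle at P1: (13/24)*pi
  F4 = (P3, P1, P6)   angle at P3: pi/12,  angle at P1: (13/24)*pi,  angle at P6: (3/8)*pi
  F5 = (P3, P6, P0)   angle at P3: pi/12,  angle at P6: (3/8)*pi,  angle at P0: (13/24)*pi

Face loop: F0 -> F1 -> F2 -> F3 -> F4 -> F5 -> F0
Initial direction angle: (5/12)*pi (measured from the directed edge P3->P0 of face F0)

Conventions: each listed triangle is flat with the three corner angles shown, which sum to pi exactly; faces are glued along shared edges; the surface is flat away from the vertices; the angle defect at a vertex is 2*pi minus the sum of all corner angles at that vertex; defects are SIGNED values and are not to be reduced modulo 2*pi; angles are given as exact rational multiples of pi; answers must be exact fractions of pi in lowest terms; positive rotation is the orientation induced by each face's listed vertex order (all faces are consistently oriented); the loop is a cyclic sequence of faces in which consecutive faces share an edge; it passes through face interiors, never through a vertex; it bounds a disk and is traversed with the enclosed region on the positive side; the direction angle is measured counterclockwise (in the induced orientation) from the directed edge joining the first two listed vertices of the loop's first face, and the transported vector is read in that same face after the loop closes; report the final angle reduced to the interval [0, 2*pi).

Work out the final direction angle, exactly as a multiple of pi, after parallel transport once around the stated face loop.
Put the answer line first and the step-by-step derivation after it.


Answer: final direction angle = (7/4)*pi

enclosed vertex P3: corner angles sum to (2/3)*pi, defect = 2*pi - (2/3)*pi = (4/3)*pi
transport around the loop rotates by the sum of enclosed defects; add to the initial angle mod 2*pi
final angle = (5/12)*pi + (4/3)*pi = (7/4)*pi (mod 2*pi)


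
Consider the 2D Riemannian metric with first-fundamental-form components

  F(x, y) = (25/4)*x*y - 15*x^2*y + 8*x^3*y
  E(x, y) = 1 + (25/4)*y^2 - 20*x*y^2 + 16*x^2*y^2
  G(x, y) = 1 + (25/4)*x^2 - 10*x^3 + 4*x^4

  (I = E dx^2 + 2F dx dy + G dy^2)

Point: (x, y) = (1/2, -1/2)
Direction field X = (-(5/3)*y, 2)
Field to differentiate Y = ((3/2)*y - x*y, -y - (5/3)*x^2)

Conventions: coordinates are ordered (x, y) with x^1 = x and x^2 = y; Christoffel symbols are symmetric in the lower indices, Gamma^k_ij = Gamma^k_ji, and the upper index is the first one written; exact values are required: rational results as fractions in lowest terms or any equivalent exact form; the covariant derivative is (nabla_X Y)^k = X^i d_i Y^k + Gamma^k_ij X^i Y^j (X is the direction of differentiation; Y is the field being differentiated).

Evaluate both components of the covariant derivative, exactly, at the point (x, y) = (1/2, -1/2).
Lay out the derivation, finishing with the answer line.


E = 17/16, F = -3/16, G = 25/16 at the point
E_x = -1, E_y = -1/4, F_x = 11/8, F_y = 3/8, G_x = 3/4, G_y = 0
EG - F^2 = 13/8;  g^inv = (8/13) * [[25/16, 3/16], [3/16, 17/16]]
first-kind symbols [ij,l] = (1/2)(d_i g_jl + d_j g_il - d_l g_ij): [xx,x] = E_x/2 = -1/2, [xx,y] = F_x - E_y/2 = 3/2, [xy,x] = E_y/2 = -1/8, [xy,y] = G_x/2 = 3/8, [yy,x] = F_y - G_x/2 = 0, [yy,y] = G_y/2 = 0
Gamma^x_ij = (G*[ij,x] - F*[ij,y])/(EG - F^2), Gamma^y_ij = (E*[ij,y] - F*[ij,x])/(EG - F^2)
Gamma_xxx = -4/13, Gamma_xxy = -1/13, Gamma_xyy = 0, Gamma_yxx = 12/13, Gamma_yxy = 3/13, Gamma_yyy = 0
X = (5/6, 2), Y = (-1/2, 1/12) at the point

Answer: (nabla_X Y)^x = 2449/936, (nabla_X Y)^y = -3733/936


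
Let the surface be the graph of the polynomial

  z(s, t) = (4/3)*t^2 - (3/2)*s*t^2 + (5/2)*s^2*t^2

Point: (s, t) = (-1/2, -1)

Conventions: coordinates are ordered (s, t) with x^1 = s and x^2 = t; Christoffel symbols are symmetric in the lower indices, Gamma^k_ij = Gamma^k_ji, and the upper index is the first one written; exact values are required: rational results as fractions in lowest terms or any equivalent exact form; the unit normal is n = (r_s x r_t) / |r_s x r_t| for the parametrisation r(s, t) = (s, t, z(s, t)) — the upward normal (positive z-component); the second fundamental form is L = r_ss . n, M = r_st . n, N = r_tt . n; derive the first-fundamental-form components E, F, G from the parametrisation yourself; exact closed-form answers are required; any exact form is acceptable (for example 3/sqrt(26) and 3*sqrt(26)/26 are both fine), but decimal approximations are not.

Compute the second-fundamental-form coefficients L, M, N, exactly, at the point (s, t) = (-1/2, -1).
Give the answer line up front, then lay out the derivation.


Answer: L = 60*sqrt(6673)/6673, M = 96*sqrt(6673)/6673, N = 65*sqrt(6673)/6673

z_s = -4, z_t = -65/12, z_ss = 5, z_st = 8, z_tt = 65/12
E = 17, F = 65/3, G = 4369/144; answer radicand W^2 = 6673/144
unnormalised second-form numerators: l = 5, m = 8, n = 65/12; L = l/sqrt(6673/144), and similarly M = m/sqrt(W^2), N = n/sqrt(W^2)


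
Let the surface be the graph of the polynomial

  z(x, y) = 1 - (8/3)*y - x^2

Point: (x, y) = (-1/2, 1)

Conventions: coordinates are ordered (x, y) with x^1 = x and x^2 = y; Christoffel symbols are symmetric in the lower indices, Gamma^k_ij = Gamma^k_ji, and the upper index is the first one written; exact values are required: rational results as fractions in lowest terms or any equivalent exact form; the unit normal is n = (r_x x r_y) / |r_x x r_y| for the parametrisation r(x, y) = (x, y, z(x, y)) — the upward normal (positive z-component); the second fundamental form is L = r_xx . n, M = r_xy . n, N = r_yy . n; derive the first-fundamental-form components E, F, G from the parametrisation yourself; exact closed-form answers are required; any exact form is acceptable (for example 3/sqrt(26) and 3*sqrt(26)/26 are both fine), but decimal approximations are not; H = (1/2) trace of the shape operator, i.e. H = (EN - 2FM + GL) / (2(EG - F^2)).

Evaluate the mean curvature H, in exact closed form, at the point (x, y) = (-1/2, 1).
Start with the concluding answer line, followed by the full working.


Answer: H = -219*sqrt(82)/6724

z_x = 1, z_y = -8/3, z_xx = -2, z_xy = 0, z_yy = 0
E = 2, F = -8/3, G = 73/9; answer radicand W^2 = 82/9
unnormalised second-form numerators: l = -2, m = 0, n = 0; L = l/sqrt(82/9), and similarly M = m/sqrt(W^2), N = n/sqrt(W^2)
H = (E*n - 2*F*m + G*l) / (2*(EG - F^2)*sqrt(W^2)); E*n - 2*F*m + G*l = -146/9, EG - F^2 = 82/9, so H = (-73/82)/sqrt(82/9)


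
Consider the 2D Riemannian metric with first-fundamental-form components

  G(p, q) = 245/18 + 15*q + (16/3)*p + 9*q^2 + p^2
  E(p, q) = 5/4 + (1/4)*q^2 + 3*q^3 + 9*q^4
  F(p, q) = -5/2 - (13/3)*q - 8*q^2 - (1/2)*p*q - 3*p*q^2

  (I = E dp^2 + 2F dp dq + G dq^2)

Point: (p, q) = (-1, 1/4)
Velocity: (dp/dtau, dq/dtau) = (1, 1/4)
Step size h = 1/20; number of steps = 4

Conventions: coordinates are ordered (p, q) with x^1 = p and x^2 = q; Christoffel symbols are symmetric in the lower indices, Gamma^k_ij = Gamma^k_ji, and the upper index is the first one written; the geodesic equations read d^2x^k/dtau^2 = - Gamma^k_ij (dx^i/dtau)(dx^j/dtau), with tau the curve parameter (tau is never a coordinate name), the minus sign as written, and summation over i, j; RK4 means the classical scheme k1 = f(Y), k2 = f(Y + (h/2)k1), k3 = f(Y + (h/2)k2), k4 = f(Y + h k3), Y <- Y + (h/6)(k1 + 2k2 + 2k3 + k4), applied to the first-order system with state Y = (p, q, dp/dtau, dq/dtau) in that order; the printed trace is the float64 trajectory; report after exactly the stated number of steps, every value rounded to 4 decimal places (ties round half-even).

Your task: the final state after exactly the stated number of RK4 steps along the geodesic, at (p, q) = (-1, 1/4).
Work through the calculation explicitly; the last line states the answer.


f(Y) = (dp/dtau, dq/dtau, -Gamma^p_ij Y'^i Y'^j, -Gamma^q_ij Y'^i Y'^j) with the Gammas evaluated at the stage position; h = 0.050000; intermediate values shown to 6 dp
step 0: p = -1.0000, q = 0.2500, dp/dtau = 1.0000, dq/dtau = 0.2500
step 1:
  k1: at (p, q) = (-1.000000, 0.250000), (dp/dtau, dq/dtau) = (1.000000, 0.250000); Gamma_ppp = -0.863109, Gamma_ppq = 3.608210, Gamma_pqq = -17.568220, Gamma_qpp = -0.308466, Gamma_qpq = 1.123790, Gamma_qqq = -4.157151; k1 = (1.000000, 0.250000, 0.157018, 0.006393)
  k2: at (p, q) = (-0.975000, 0.256250), (dp/dtau, dq/dtau) = (1.003925, 0.250160); Gamma_ppp = -0.915087, Gamma_ppq = 3.785191, Gamma_pqq = -18.158748, Gamma_qpp = -0.324868, Gamma_qpq = 1.170324, Gamma_qqq = -4.315402; k2 = (1.003925, 0.250160, 0.157419, 0.009646)
  k3: at (p, q) = (-0.974902, 0.256254), (dp/dtau, dq/dtau) = (1.003935, 0.250241); Gamma_ppp = -0.915089, Gamma_ppq = 3.785280, Gamma_pqq = -18.159689, Gamma_qpp = -0.324865, Gamma_qpq = 1.170336, Gamma_qqq = -4.315608; k3 = (1.003935, 0.250241, 0.157556, 0.009635)
  k4: at (p, q) = (-0.949803, 0.262512), (dp/dtau, dq/dtau) = (1.007878, 0.250482); Gamma_ppp = -0.969431, Gamma_ppq = 3.970153, Gamma_pqq = -18.764201, Gamma_qpp = -0.341933, Gamma_qpq = 1.219000, Gamma_qqq = -4.477811; k4 = (1.007878, 0.250482, 0.157482, 0.012799)
  Y <- Y + (h/6)(k1 + 2k2 + 2k3 + k4): p = -0.9498, q = 0.2625, dp/dtau = 1.0079, dq/dtau = 0.2505
step 2:
  k1: at (p, q) = (-0.949803, 0.262511), (dp/dtau, dq/dtau) = (1.007870, 0.250481); Gamma_ppp = -0.969417, Gamma_ppq = 3.970110, Gamma_pqq = -18.764106, Gamma_qpp = -0.341928, Gamma_qpq = 1.218988, Gamma_qqq = -4.477782; k1 = (1.007870, 0.250481, 0.157483, 0.012798)
  k2: at (p, q) = (-0.924607, 0.268773), (dp/dtau, dq/dtau) = (1.011808, 0.250801); Gamma_ppp = -1.026127, Gamma_ppq = 4.162838, Gamma_pqq = -19.381755, Gamma_qpp = -0.359665, Gamma_qpq = 1.269783, Gamma_qqq = -4.643754; k2 = (1.011808, 0.250801, 0.156893, 0.015859)
  k3: at (p, q) = (-0.924508, 0.268781), (dp/dtau, dq/dtau) = (1.011793, 0.250878); Gamma_ppp = -1.026173, Gamma_ppq = 4.163068, Gamma_pqq = -19.383038, Gamma_qpp = -0.359676, Gamma_qpq = 1.269835, Gamma_qqq = -4.644059; k3 = (1.011793, 0.250878, 0.157005, 0.015845)
  k4: at (p, q) = (-0.899214, 0.275055), (dp/dtau, dq/dtau) = (1.015721, 0.251274); Gamma_ppp = -1.085377, Gamma_ppq = 4.363983, Gamma_pqq = -20.013743, Gamma_qpp = -0.378124, Gamma_qpq = 1.322868, Gamma_qqq = -4.813852; k4 = (1.015721, 0.251274, 0.155823, 0.018790)
  Y <- Y + (h/6)(k1 + 2k2 + 2k3 + k4): p = -0.8992, q = 0.2751, dp/dtau = 1.0157, dq/dtau = 0.2513
step 3:
  k1: at (p, q) = (-0.899213, 0.275053), (dp/dtau, dq/dtau) = (1.015713, 0.251273); Gamma_ppp = -1.085363, Gamma_ppq = 4.363940, Gamma_pqq = -20.013655, Gamma_qpp = -0.378119, Gamma_qpq = 1.322856, Gamma_qqq = -4.813825; k1 = (1.015713, 0.251273, 0.155823, 0.018789)
  k2: at (p, q) = (-0.873821, 0.281335), (dp/dtau, dq/dtau) = (1.019609, 0.251743); Gamma_ppp = -1.147048, Gamma_ppq = 4.572937, Gamma_pqq = -20.656310, Gamma_qpp = -0.397275, Gamma_qpq = 1.378114, Gamma_qqq = -4.987194; k2 = (1.019609, 0.251743, 0.153999, 0.021602)
  k3: at (p, q) = (-0.873723, 0.281347), (dp/dtau, dq/dtau) = (1.019563, 0.251813); Gamma_ppp = -1.147144, Gamma_ppq = 4.573320, Gamma_pqq = -20.657920, Gamma_qpp = -0.397303, Gamma_qpq = 1.378208, Gamma_qqq = -4.987597; k3 = (1.019563, 0.251813, 0.154079, 0.021582)
  k4: at (p, q) = (-0.848235, 0.287644), (dp/dtau, dq/dtau) = (1.023417, 0.252352); Gamma_ppp = -1.211424, Gamma_ppq = 4.790666, Gamma_pqq = -21.312085, Gamma_qpp = -0.417208, Gamma_qpq = 1.435784, Gamma_qqq = -5.164508; k4 = (1.023417, 0.252352, 0.151523, 0.024246)
  Y <- Y + (h/6)(k1 + 2k2 + 2k3 + k4): p = -0.8482, q = 0.2876, dp/dtau = 1.0234, dq/dtau = 0.2524
step 4:
  k1: at (p, q) = (-0.848234, 0.287643), (dp/dtau, dq/dtau) = (1.023409, 0.252351); Gamma_ppp = -1.211410, Gamma_ppq = 4.790623, Gamma_pqq = -21.312009, Gamma_qpp = -0.417204, Gamma_qpq = 1.435771, Gamma_qqq = -5.164484; k1 = (1.023409, 0.252351, 0.151524, 0.024245)
  k2: at (p, q) = (-0.822649, 0.293952), (dp/dtau, dq/dtau) = (1.027197, 0.252957); Gamma_ppp = -1.278249, Gamma_ppq = 5.016123, Gamma_pqq = -21.976274, Gamma_qpp = -0.437852, Gamma_qpq = 1.495630, Gamma_qqq = -5.344616; k2 = (1.027197, 0.252957, 0.148180, 0.026741)
  k3: at (p, q) = (-0.822555, 0.293967), (dp/dtau, dq/dtau) = (1.027113, 0.253020); Gamma_ppp = -1.278399, Gamma_ppq = 5.016665, Gamma_pqq = -21.978169, Gamma_qpp = -0.437896, Gamma_qpq = 1.495768, Gamma_qqq = -5.345107; k3 = (1.027113, 0.253020, 0.148221, 0.026712)
  k4: at (p, q) = (-0.796879, 0.300294), (dp/dtau, dq/dtau) = (1.030820, 0.253687); Gamma_ppp = -1.347887, Gamma_ppq = 5.250478, Gamma_pqq = -22.651633, Gamma_qpp = -0.459322, Gamma_qpq = 1.557979, Gamma_qqq = -5.528312; k4 = (1.030820, 0.253687, 0.143985, 0.029017)
  Y <- Y + (h/6)(k1 + 2k2 + 2k3 + k4): p = -0.7969, q = 0.3003, dp/dtau = 1.0308, dq/dtau = 0.2537

Answer: p = -0.7969, q = 0.3003, dp/dtau = 1.0308, dq/dtau = 0.2537


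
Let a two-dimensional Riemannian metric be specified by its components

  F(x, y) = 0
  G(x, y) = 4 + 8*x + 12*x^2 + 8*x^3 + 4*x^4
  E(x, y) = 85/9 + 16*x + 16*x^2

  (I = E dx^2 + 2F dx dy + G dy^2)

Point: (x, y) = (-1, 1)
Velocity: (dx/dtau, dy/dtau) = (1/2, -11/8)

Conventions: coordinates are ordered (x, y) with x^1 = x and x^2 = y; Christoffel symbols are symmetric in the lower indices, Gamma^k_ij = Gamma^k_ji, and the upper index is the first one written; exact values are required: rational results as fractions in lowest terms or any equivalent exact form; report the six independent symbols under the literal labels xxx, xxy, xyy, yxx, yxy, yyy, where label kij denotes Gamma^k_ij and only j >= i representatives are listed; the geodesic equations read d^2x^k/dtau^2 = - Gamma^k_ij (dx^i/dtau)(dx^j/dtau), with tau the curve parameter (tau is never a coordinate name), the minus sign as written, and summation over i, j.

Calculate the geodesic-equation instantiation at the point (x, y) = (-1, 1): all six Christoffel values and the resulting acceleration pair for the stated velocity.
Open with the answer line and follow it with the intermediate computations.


Answer: Gamma_xxx = -72/85, Gamma_xxy = 0, Gamma_xyy = 36/85, Gamma_yxx = 0, Gamma_yxy = -1, Gamma_yyy = 0; accelerations (d^2x/dtau^2, d^2y/dtau^2) = (-801/1360, -11/8)

E = 85/9, F = 0, G = 4 at the point
E_x = -16, E_y = 0, F_x = 0, F_y = 0, G_x = -8, G_y = 0
EG - F^2 = 340/9;  g^inv = (9/340) * [[4, 0], [0, 85/9]]
first-kind symbols [ij,l] = (1/2)(d_i g_jl + d_j g_il - d_l g_ij): [xx,x] = E_x/2 = -8, [xx,y] = F_x - E_y/2 = 0, [xy,x] = E_y/2 = 0, [xy,y] = G_x/2 = -4, [yy,x] = F_y - G_x/2 = 4, [yy,y] = G_y/2 = 0
Gamma^x_ij = (G*[ij,x] - F*[ij,y])/(EG - F^2), Gamma^y_ij = (E*[ij,y] - F*[ij,x])/(EG - F^2)
Gamma_xxx = -72/85, Gamma_xxy = 0, Gamma_xyy = 36/85, Gamma_yxx = 0, Gamma_yxy = -1, Gamma_yyy = 0
d^2x/dtau^2 = -(Gamma_xxx*(1/2)^2 + 2*Gamma_xxy*(1/2)*(-11/8) + Gamma_xyy*(-11/8)^2) = -801/1360
d^2y/dtau^2 = -(Gamma_yxx*(1/2)^2 + 2*Gamma_yxy*(1/2)*(-11/8) + Gamma_yyy*(-11/8)^2) = -11/8


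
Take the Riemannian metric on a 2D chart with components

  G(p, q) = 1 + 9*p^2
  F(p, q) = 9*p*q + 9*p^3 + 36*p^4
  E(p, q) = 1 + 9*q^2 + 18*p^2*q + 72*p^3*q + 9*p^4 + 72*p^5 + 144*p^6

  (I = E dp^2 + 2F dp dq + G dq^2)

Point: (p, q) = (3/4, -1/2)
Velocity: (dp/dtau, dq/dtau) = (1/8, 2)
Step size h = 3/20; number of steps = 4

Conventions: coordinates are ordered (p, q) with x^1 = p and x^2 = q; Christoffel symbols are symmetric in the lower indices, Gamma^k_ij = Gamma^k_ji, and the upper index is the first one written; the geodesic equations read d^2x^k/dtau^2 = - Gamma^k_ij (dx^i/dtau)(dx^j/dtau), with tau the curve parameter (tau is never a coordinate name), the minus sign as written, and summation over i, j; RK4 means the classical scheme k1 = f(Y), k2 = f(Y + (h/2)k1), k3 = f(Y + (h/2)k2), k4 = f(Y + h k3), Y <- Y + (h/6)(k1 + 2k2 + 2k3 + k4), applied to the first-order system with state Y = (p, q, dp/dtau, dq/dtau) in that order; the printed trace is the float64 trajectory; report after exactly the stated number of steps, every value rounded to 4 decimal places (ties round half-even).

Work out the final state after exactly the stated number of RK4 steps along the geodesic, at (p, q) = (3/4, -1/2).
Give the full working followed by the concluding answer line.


f(Y) = (dp/dtau, dq/dtau, -Gamma^p_ij Y'^i Y'^j, -Gamma^q_ij Y'^i Y'^j) with the Gammas evaluated at the stage position; h = 0.150000; intermediate values shown to 6 dp
step 0: p = 0.7500, q = -0.5000, dp/dtau = 0.1250, dq/dtau = 2.0000
step 1:
  k1: at (p, q) = (0.750000, -0.500000), (dp/dtau, dq/dtau) = (0.125000, 2.000000); Gamma_ppp = 3.864312, Gamma_ppq = 0.468401, Gamma_pqq = 0.000000, Gamma_qpp = 1.656134, Gamma_qpq = 0.200743, Gamma_qqq = 0.000000; k1 = (0.125000, 2.000000, -0.294581, -0.126249)
  k2: at (p, q) = (0.759375, -0.350000), (dp/dtau, dq/dtau) = (0.102906, 1.990531); Gamma_ppp = 3.628094, Gamma_ppq = 0.429943, Gamma_pqq = 0.000000, Gamma_qpp = 1.392704, Gamma_qpq = 0.165041, Gamma_qqq = 0.000000; k2 = (0.102906, 1.990531, -0.214558, -0.082362)
  k3: at (p, q) = (0.757718, -0.350710), (dp/dtau, dq/dtau) = (0.108908, 1.993823); Gamma_ppp = 3.634559, Gamma_ppq = 0.432424, Gamma_pqq = 0.000000, Gamma_qpp = 1.402539, Gamma_qpq = 0.166868, Gamma_qqq = 0.000000; k3 = (0.108908, 1.993823, -0.230906, -0.089104)
  k4: at (p, q) = (0.766336, -0.200927), (dp/dtau, dq/dtau) = (0.090364, 1.986634); Gamma_ppp = 3.423843, Gamma_ppq = 0.399053, Gamma_pqq = 0.000000, Gamma_qpp = 1.199988, Gamma_qpq = 0.139860, Gamma_qqq = 0.000000; k4 = (0.090364, 1.986634, -0.171234, -0.060014)
  Y <- Y + (h/6)(k1 + 2k2 + 2k3 + k4): p = 0.7660, q = -0.2011, dp/dtau = 0.0911, dq/dtau = 1.9868
step 2:
  k1: at (p, q) = (0.765975, -0.201116), (dp/dtau, dq/dtau) = (0.091081, 1.986770); Gamma_ppp = 3.425087, Gamma_ppq = 0.399541, Gamma_pqq = 0.000000, Gamma_qpp = 1.201666, Gamma_qpq = 0.140176, Gamma_qqq = 0.000000; k1 = (0.091081, 1.986770, -0.173014, -0.060701)
  k2: at (p, q) = (0.772806, -0.052109), (dp/dtau, dq/dtau) = (0.078105, 1.982218); Gamma_ppp = 3.241801, Gamma_ppq = 0.372092, Gamma_pqq = 0.000000, Gamma_qpp = 1.047671, Gamma_qpq = 0.120251, Gamma_qqq = 0.000000; k2 = (0.078105, 1.982218, -0.134992, -0.043626)
  k3: at (p, q) = (0.771833, -0.052450), (dp/dtau, dq/dtau) = (0.080957, 1.983498); Gamma_ppp = 3.244441, Gamma_ppq = 0.373251, Gamma_pqq = 0.000000, Gamma_qpp = 1.051076, Gamma_qpq = 0.120919, Gamma_qqq = 0.000000; k3 = (0.080957, 1.983498, -0.141136, -0.045723)
  k4: at (p, q) = (0.778118, 0.096408), (dp/dtau, dq/dtau) = (0.069911, 1.979912); Gamma_ppp = 3.080860, Gamma_ppq = 0.349230, Gamma_pqq = 0.000000, Gamma_qpp = 0.926884, Gamma_qpq = 0.105067, Gamma_qqq = 0.000000; k4 = (0.069911, 1.979912, -0.111737, -0.033616)
  Y <- Y + (h/6)(k1 + 2k2 + 2k3 + k4): p = 0.7780, q = 0.0963, dp/dtau = 0.0702, dq/dtau = 1.9799
step 3:
  k1: at (p, q) = (0.777953, 0.096336), (dp/dtau, dq/dtau) = (0.070156, 1.979945); Gamma_ppp = 3.081244, Gamma_ppq = 0.349410, Gamma_pqq = 0.000000, Gamma_qpp = 0.927352, Gamma_qpq = 0.105161, Gamma_qqq = 0.000000; k1 = (0.070156, 1.979945, -0.112235, -0.033779)
  k2: at (p, q) = (0.783214, 0.244832), (dp/dtau, dq/dtau) = (0.061739, 1.977411); Gamma_ppp = 2.936057, Gamma_ppq = 0.328877, Gamma_pqq = 0.000000, Gamma_qpp = 0.827172, Gamma_qpq = 0.092654, Gamma_qqq = 0.000000; k2 = (0.061739, 1.977411, -0.091491, -0.025776)
  k3: at (p, q) = (0.782583, 0.244642), (dp/dtau, dq/dtau) = (0.063294, 1.978012); Gamma_ppp = 2.937180, Gamma_ppq = 0.329487, Gamma_pqq = 0.000000, Gamma_qpp = 0.828556, Gamma_qpq = 0.092946, Gamma_qqq = 0.000000; k3 = (0.063294, 1.978012, -0.094268, -0.026592)
  k4: at (p, q) = (0.787447, 0.393038), (dp/dtau, dq/dtau) = (0.056016, 1.975956); Gamma_ppp = 2.806278, Gamma_ppq = 0.311263, Gamma_pqq = 0.000000, Gamma_qpp = 0.744990, Gamma_qpq = 0.082632, Gamma_qqq = 0.000000; k4 = (0.056016, 1.975956, -0.077710, -0.020630)
  Y <- Y + (h/6)(k1 + 2k2 + 2k3 + k4): p = 0.7874, q = 0.3930, dp/dtau = 0.0561, dq/dtau = 1.9760
step 4:
  k1: at (p, q) = (0.787359, 0.393005), (dp/dtau, dq/dtau) = (0.056120, 1.975966); Gamma_ppp = 2.806409, Gamma_ppq = 0.311342, Gamma_pqq = 0.000000, Gamma_qpp = 0.745149, Gamma_qpq = 0.082666, Gamma_qqq = 0.000000; k1 = (0.056120, 1.975966, -0.077888, -0.020681)
  k2: at (p, q) = (0.791568, 0.541203), (dp/dtau, dq/dtau) = (0.050278, 1.974415); Gamma_ppp = 2.688342, Gamma_ppq = 0.295354, Gamma_pqq = 0.000000, Gamma_qpp = 0.675192, Gamma_qpq = 0.074180, Gamma_qqq = 0.000000; k2 = (0.050278, 1.974415, -0.065435, -0.016434)
  k3: at (p, q) = (0.791130, 0.541086), (dp/dtau, dq/dtau) = (0.051212, 1.974734); Gamma_ppp = 2.688816, Gamma_ppq = 0.295705, Gamma_pqq = 0.000000, Gamma_qpp = 0.675817, Gamma_qpq = 0.074324, Gamma_qqq = 0.000000; k3 = (0.051212, 1.974734, -0.066861, -0.016805)
  k4: at (p, q) = (0.795041, 0.689215), (dp/dtau, dq/dtau) = (0.046090, 1.973445); Gamma_ppp = 2.581251, Gamma_ppq = 0.281331, Gamma_pqq = 0.000000, Gamma_qpp = 0.616008, Gamma_qpq = 0.067139, Gamma_qqq = 0.000000; k4 = (0.046090, 1.973445, -0.056661, -0.013522)
  Y <- Y + (h/6)(k1 + 2k2 + 2k3 + k4): p = 0.7950, q = 0.6892, dp/dtau = 0.0461, dq/dtau = 1.9734

Answer: p = 0.7950, q = 0.6892, dp/dtau = 0.0461, dq/dtau = 1.9734


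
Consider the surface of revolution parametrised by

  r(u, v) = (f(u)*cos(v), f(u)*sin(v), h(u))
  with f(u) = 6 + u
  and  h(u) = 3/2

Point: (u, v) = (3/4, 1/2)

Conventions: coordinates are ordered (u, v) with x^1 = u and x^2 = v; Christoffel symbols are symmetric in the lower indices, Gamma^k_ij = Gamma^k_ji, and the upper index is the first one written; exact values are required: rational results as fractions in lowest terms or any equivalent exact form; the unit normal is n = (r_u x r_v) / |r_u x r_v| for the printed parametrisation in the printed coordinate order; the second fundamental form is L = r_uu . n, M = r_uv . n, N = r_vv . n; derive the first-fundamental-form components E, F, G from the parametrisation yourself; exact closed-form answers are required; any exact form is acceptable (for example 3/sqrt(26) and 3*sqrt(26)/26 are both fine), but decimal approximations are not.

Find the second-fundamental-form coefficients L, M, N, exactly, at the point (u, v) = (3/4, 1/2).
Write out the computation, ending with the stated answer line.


f = 27/4, f' = 1, f'' = 0, h' = 0, h'' = 0
E = 1, F = 0, G = 729/16; answer radicand W^2 = 1
unnormalised second-form numerators: l = 0, m = 0, n = 0; L = l/sqrt(1), and similarly M = m/sqrt(W^2), N = n/sqrt(W^2)

Answer: L = 0, M = 0, N = 0


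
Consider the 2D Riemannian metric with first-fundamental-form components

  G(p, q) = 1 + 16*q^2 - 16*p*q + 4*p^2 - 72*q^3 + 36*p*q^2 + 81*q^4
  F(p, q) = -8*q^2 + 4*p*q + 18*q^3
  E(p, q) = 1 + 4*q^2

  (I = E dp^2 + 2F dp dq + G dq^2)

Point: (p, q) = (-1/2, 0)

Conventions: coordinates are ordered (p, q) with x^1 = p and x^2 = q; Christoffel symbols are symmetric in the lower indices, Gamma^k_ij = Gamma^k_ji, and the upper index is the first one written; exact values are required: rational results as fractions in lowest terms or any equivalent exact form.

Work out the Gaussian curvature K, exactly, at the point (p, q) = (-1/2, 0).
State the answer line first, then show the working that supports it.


Answer: K = -1

E = 1, F = 0, G = 2, EG - F^2 = 2 at the point
E_p = 0, E_q = 0, F_p = 0, F_q = -2, G_p = -4, G_q = 8
E_qq = 8, F_pq = 4, G_pp = 8
Evaluate Brioschi's two determinant matrices M1, M2 and divide by (EG - F^2)^2.
M1 = [[-E_qq/2 + F_pq - G_pp/2, E_p/2, F_p - E_q/2], [F_q - G_p/2, E, F], [G_q/2, F, G]] = [[-4, 0, 0], [0, 1, 0], [4, 0, 2]]; det M1 = -8
M2 = [[0, E_q/2, G_p/2], [E_q/2, E, F], [G_p/2, F, G]] = [[0, 0, -2], [0, 1, 0], [-2, 0, 2]]; det M2 = -4
det M1 - det M2 = -4; K = -4 / (2)^2 = -1


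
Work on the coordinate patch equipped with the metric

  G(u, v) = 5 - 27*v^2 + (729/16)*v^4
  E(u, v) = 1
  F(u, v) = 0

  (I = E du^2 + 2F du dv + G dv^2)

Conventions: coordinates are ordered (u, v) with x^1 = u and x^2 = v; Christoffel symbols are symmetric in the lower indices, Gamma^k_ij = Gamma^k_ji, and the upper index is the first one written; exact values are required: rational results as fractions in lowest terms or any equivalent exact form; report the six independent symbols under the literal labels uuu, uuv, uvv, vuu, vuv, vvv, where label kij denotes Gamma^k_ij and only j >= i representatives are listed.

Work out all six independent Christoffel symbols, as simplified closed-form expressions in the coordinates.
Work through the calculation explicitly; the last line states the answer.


E = 1; F = 0; G = 5 - 27*v^2 + (729/16)*v^4
Gamma^k_ij = (1/2) g^{kl} (d_i g_jl + d_j g_il - d_l g_ij), with g^inv = (1/(EG-F^2)) [[G, -F], [-F, E]]
first partials: E_u = 0, E_v = 0, F_u = 0, F_v = 0, G_u = 0, G_v = -54*v + (729/4)*v^3
D = EG - F^2 = 5 - 27*v^2 + (729/16)*v^4
expanded: Gamma^u_uu = (G E_u - 2F F_u + F E_v)/(2D), Gamma^u_uv = (G E_v - F G_u)/(2D), Gamma^u_vv = (2G F_v - G G_u - F G_v)/(2D), Gamma^v_uu = (2E F_u - E E_v - F E_u)/(2D), Gamma^v_uv = (E G_u - F E_v)/(2D), Gamma^v_vv = (E G_v - 2F F_v + F G_u)/(2D); substitute and cancel common factors

Answer: Gamma_uuu = 0, Gamma_uuv = 0, Gamma_uvv = 0, Gamma_vuu = 0, Gamma_vuv = 0, Gamma_vvv = (1458*v^3 - 432*v)/(729*v^4 - 432*v^2 + 80)


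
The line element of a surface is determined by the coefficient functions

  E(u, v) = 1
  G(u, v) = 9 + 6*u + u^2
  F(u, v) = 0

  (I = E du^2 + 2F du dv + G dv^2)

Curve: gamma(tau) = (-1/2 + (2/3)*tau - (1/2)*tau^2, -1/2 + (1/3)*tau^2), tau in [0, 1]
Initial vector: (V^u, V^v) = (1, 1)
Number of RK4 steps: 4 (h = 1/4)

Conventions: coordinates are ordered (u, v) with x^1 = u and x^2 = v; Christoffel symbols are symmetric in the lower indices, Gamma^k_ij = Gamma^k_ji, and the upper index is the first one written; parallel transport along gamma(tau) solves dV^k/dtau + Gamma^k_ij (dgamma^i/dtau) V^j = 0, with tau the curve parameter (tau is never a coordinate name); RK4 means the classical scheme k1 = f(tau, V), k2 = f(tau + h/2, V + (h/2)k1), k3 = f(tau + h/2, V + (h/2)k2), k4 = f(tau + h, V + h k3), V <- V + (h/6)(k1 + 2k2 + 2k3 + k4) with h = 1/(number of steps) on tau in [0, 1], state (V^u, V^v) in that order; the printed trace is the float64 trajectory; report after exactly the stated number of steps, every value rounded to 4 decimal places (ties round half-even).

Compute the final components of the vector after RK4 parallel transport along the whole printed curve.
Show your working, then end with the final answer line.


gamma'(tau) = (2/3 - tau, (2/3)*tau); f(tau, V)^k = -Gamma^k_ij(gamma(tau)) gamma'^i(tau) V^j; h = 1/4; intermediate values shown to 6 dp
curve data and Christoffel symbols at the stage parameters:
  tau = 0.000000: gamma = (-0.500000, -0.500000), gamma' = (0.666667, 0.000000); Gamma_uuu = 0.000000, Gamma_uuv = 0.000000, Gamma_uvv = -2.500000, Gamma_vuu = 0.000000, Gamma_vuv = 0.400000, Gamma_vvv = 0.000000
  tau = 0.125000: gamma = (-0.424479, -0.494792), gamma' = (0.541667, 0.083333); Gamma_uuu = 0.000000, Gamma_uuv = 0.000000, Gamma_uvv = -2.575521, Gamma_vuu = 0.000000, Gamma_vuv = 0.388271, Gamma_vvv = 0.000000
  tau = 0.250000: gamma = (-0.364583, -0.479167), gamma' = (0.416667, 0.166667); Gamma_uuu = 0.000000, Gamma_uuv = 0.000000, Gamma_uvv = -2.635417, Gamma_vuu = 0.000000, Gamma_vuv = 0.379447, Gamma_vvv = 0.000000
  tau = 0.375000: gamma = (-0.320312, -0.453125), gamma' = (0.291667, 0.250000); Gamma_uuu = 0.000000, Gamma_uuv = 0.000000, Gamma_uvv = -2.679688, Gamma_vuu = 0.000000, Gamma_vuv = 0.373178, Gamma_vvv = 0.000000
  tau = 0.500000: gamma = (-0.291667, -0.416667), gamma' = (0.166667, 0.333333); Gamma_uuu = 0.000000, Gamma_uuv = 0.000000, Gamma_uvv = -2.708333, Gamma_vuu = 0.000000, Gamma_vuv = 0.369231, Gamma_vvv = 0.000000
  tau = 0.625000: gamma = (-0.278646, -0.369792), gamma' = (0.041667, 0.416667); Gamma_uuu = 0.000000, Gamma_uuv = 0.000000, Gamma_uvv = -2.721354, Gamma_vuu = 0.000000, Gamma_vuv = 0.367464, Gamma_vvv = 0.000000
  tau = 0.750000: gamma = (-0.281250, -0.312500), gamma' = (-0.083333, 0.500000); Gamma_uuu = 0.000000, Gamma_uuv = 0.000000, Gamma_uvv = -2.718750, Gamma_vuu = 0.000000, Gamma_vuv = 0.367816, Gamma_vvv = 0.000000
  tau = 0.875000: gamma = (-0.299479, -0.244792), gamma' = (-0.208333, 0.583333); Gamma_uuu = 0.000000, Gamma_uuv = 0.000000, Gamma_uvv = -2.700521, Gamma_vuu = 0.000000, Gamma_vuv = 0.370299, Gamma_vvv = 0.000000
  tau = 1.000000: gamma = (-0.333333, -0.166667), gamma' = (-0.333333, 0.666667); Gamma_uuu = 0.000000, Gamma_uuv = 0.000000, Gamma_uvv = -2.666667, Gamma_vuu = 0.000000, Gamma_vuv = 0.375000, Gamma_vvv = 0.000000
step 0: V^u = 1.0000, V^v = 1.0000
step 1: k1 = (0.000000, -0.266667), k2 = (0.207473, -0.235659), k3 = (0.208304, -0.237313), k4 = (0.413177, -0.215257); V <- V + (h/6)(k1 + 2k2 + 2k3 + k4): V^u = 1.0519, V^v = 0.9405
step 2: k1 = (0.413104, -0.215218), k2 = (0.612043, -0.202390), k3 = (0.613117, -0.204885), k4 = (0.802826, -0.203050); V <- V + (h/6)(k1 + 2k2 + 2k3 + k4): V^u = 1.2046, V^v = 0.8891
step 3: k1 = (0.802694, -0.202978), k2 = (0.979422, -0.213028), k3 = (0.977998, -0.216391), k4 = (1.135133, -0.240910); V <- V + (h/6)(k1 + 2k2 + 2k3 + k4): V^u = 1.4485, V^v = 0.8349
step 4: k1 = (1.134885, -0.240799), k2 = (1.267738, -0.281443), k3 = (1.259735, -0.285423), k4 = (1.357337, -0.345417); V <- V + (h/6)(k1 + 2k2 + 2k3 + k4): V^u = 1.7630, V^v = 0.7632

Answer: V^u = 1.7630, V^v = 0.7632


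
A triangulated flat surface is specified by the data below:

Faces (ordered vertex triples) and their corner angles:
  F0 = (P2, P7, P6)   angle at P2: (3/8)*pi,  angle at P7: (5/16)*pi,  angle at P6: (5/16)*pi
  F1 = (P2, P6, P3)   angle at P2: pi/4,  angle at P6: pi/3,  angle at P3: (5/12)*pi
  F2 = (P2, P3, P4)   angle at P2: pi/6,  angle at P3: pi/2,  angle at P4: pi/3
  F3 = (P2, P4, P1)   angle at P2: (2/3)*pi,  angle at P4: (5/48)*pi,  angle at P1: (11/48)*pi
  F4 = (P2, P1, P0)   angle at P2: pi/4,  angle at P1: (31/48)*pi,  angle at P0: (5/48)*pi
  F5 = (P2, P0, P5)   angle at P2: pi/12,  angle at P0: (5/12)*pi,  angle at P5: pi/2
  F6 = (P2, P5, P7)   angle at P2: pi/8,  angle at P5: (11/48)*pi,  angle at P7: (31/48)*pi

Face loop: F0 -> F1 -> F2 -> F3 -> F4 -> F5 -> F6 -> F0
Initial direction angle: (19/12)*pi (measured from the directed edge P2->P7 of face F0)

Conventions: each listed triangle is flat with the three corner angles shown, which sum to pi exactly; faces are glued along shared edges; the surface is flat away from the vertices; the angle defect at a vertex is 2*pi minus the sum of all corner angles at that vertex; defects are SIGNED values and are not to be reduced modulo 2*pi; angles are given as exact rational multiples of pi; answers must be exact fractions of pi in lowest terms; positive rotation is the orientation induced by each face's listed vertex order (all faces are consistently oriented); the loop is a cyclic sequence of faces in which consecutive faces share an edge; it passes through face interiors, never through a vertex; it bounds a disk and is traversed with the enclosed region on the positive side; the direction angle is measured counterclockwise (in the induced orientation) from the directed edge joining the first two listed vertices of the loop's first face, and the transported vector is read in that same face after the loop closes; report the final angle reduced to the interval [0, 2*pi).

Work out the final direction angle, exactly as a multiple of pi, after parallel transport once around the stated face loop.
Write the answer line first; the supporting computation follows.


Answer: final direction angle = (5/3)*pi

enclosed vertex P2: corner angles sum to (23/12)*pi, defect = 2*pi - (23/12)*pi = pi/12
adding the enclosed defects to the starting angle (mod 2*pi, induced orientation) gives the holonomy
final angle = (19/12)*pi + pi/12 = (5/3)*pi (mod 2*pi)
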